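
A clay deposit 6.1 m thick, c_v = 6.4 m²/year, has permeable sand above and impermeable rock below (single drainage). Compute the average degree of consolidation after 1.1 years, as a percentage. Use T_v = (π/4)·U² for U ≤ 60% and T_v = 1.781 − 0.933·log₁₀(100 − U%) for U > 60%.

U ≈ 49.1 %

Drainage path length: H_d = H = 6.1 m (single drainage).
T_v = c_v·t/H_d² = 6.4×1.1/6.1² = 0.1892.
T_v = 0.1892 corresponds to the U ≤ 60% branch:
U = √(4T_v/π) = 0.4908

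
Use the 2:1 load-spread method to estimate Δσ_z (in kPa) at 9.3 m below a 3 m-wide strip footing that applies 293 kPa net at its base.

Δσ_z ≈ 71.5 kPa

By the 2:1 method the load spreads at 1 horizontal : 2 vertical, so at depth z the loaded area has grown by z in each plan dimension:
Δσ = qB/(B+z) = 293×3/(3+9.3) = 71.463 kPa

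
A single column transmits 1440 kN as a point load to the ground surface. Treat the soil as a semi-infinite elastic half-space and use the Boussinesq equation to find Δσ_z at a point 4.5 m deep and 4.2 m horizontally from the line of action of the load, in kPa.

Boussinesq vertical stress below a point load on an elastic half-space:
Δσ_z = 3P/(2πz²) · [1 + (r/z)²]^(−5/2)
r/z = 4.2/4.5 = 0.93333; [1+(r/z)²]^(−5/2) = 0.20881.
Δσ_z = 3×1440/(2π×4.5²) × 0.20881 = 33.953 × 0.20881 = 7.09 kPa

Δσ_z ≈ 7.09 kPa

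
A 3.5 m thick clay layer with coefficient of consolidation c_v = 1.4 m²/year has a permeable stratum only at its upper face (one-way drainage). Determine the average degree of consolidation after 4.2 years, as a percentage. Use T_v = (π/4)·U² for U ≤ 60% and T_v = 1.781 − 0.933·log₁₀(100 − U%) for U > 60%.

U ≈ 75.2 %

Drainage path length: H_d = H = 3.5 m (single drainage).
T_v = c_v·t/H_d² = 1.4×4.2/3.5² = 0.48.
T_v = 0.48 corresponds to the U > 60% branch:
U = 1 − 10^((1.781 − T_v)/0.933)/100 = 0.752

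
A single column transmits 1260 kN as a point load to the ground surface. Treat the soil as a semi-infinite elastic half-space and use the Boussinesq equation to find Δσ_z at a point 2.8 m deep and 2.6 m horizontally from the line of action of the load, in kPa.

Boussinesq vertical stress below a point load on an elastic half-space:
Δσ_z = 3P/(2πz²) · [1 + (r/z)²]^(−5/2)
r/z = 2.6/2.8 = 0.92857; [1+(r/z)²]^(−5/2) = 0.2113.
Δσ_z = 3×1260/(2π×2.8²) × 0.2113 = 76.735 × 0.2113 = 16.21 kPa

Δσ_z ≈ 16.2 kPa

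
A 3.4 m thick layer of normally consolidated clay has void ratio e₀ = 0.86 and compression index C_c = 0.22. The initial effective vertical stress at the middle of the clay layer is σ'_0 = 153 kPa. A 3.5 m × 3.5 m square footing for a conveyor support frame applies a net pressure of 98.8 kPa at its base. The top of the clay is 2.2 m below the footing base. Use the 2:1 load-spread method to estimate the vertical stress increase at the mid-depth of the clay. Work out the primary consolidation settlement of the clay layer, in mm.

S_c ≈ 23.6 mm

Mid-depth of clay below the footing base: z = 2.2 + 3.4/2 = 3.9 m.
Stress increase at mid-clay by the 2:1 spreading method:
Δσ = qBL/((B+z)(L+z)) = 98.8×3.5×3.5/((3.5+3.9)(3.5+3.9)) = 22.102 kPa
Final effective stress: σ'_f = σ'_0 + Δσ = 153 + 22.102 = 175.1 kPa.
Normally consolidated clay, so the full stress increment lies on the virgin compression line:
S_c = C_c·H/(1+e₀)·log₁₀(σ'_f/σ'_0) = 0.22×3.4/(1+0.86)×log₁₀(175.1/153)
    = 0.40215 × 0.058595 = 0.02356 m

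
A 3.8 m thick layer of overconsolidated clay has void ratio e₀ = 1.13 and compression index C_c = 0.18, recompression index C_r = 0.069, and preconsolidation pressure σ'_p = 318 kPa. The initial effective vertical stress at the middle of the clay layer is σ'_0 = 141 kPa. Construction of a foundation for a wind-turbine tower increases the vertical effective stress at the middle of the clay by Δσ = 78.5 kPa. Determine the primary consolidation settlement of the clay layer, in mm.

Final effective stress: σ'_f = 141 + 78.5 = 219.5 kPa.
σ'_f = 219.5 ≤ σ'_p = 318 kPa, so the clay remains overconsolidated and only the recompression index applies:
S_c = C_r·H/(1+e₀)·log₁₀(σ'_f/σ'_0) = 0.069×3.8/2.13×log₁₀(219.5/141)
    = 0.1231 × 0.19222 = 0.02366 m

S_c ≈ 23.7 mm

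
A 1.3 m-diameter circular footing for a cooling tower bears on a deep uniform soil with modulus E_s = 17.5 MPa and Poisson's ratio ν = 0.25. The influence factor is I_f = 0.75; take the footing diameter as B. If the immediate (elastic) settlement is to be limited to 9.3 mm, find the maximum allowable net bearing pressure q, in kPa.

q ≈ 178 kPa

E_s = 17.5 MPa = 17500 kPa.
S_e = q·B·(1−ν²)/E_s · I_f  ⇒  q = S_e·E_s / (B·(1−ν²)·I_f).
q = 0.0093 × 17500 / (1.3 × 0.9375 × 0.75) = 178.1 kPa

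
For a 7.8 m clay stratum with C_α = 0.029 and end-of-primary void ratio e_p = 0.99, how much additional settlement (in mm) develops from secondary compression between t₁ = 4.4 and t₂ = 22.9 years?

Secondary compression: S_s = C_α·H/(1+e_p)·log₁₀(t₂/t₁)
S_s = 0.029×7.8/(1+0.99)×log₁₀(22.9/4.4)
    = 0.1137 × 0.7164 = 0.08143 m

S_s ≈ 81.4 mm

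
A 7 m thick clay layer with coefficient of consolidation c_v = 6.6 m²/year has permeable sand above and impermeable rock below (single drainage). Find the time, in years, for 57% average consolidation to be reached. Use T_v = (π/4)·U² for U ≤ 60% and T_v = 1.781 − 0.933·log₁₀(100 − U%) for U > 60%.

Drainage path length: H_d = H = 7 m (single drainage).
U ≤ 60%: T_v = (π/4)·U² = (π/4)×0.57² = 0.25518.
t = T_v·H_d²/c_v = 0.25518×7²/6.6 = 1.895 years.

t ≈ 1.89 years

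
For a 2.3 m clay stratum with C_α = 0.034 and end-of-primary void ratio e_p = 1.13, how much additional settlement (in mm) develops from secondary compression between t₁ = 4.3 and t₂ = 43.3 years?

Secondary compression: S_s = C_α·H/(1+e_p)·log₁₀(t₂/t₁)
S_s = 0.034×2.3/(1+1.13)×log₁₀(43.3/4.3)
    = 0.03671 × 1.003 = 0.03682 m

S_s ≈ 36.8 mm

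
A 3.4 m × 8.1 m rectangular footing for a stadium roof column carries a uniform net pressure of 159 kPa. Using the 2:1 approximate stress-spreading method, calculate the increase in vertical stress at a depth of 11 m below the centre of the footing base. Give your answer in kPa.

By the 2:1 method the load spreads at 1 horizontal : 2 vertical, so at depth z the loaded area has grown by z in each plan dimension:
Δσ = qBL/((B+z)(L+z)) = 159×3.4×8.1/((3.4+11)(8.1+11)) = 15.921 kPa

Δσ_z ≈ 15.9 kPa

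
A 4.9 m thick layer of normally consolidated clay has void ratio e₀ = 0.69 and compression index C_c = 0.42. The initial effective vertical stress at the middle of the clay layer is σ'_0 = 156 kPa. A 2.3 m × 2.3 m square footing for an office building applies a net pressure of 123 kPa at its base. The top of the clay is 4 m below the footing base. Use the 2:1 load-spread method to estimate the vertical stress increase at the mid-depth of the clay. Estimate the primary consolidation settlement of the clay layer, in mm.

S_c ≈ 28.1 mm

Mid-depth of clay below the footing base: z = 4 + 4.9/2 = 6.45 m.
Stress increase at mid-clay by the 2:1 spreading method:
Δσ = qBL/((B+z)(L+z)) = 123×2.3×2.3/((2.3+6.45)(2.3+6.45)) = 8.4985 kPa
Final effective stress: σ'_f = σ'_0 + Δσ = 156 + 8.4985 = 164.5 kPa.
Normally consolidated clay, so the full stress increment lies on the virgin compression line:
S_c = C_c·H/(1+e₀)·log₁₀(σ'_f/σ'_0) = 0.42×4.9/(1+0.69)×log₁₀(164.5/156)
    = 1.2178 × 0.023041 = 0.02806 m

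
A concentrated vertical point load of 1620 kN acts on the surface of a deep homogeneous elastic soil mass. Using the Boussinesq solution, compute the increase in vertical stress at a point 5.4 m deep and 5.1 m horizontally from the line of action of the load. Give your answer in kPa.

Boussinesq vertical stress below a point load on an elastic half-space:
Δσ_z = 3P/(2πz²) · [1 + (r/z)²]^(−5/2)
r/z = 5.1/5.4 = 0.94444; [1+(r/z)²]^(−5/2) = 0.2031.
Δσ_z = 3×1620/(2π×5.4²) × 0.2031 = 26.526 × 0.2031 = 5.387 kPa

Δσ_z ≈ 5.39 kPa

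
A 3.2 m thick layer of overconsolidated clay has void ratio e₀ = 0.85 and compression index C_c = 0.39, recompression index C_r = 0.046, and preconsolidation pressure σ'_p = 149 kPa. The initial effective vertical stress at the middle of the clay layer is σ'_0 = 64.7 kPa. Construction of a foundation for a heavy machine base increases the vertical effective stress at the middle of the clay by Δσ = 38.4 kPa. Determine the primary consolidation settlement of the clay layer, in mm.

S_c ≈ 16.1 mm

Final effective stress: σ'_f = 64.7 + 38.4 = 103.1 kPa.
σ'_f = 103.1 ≤ σ'_p = 149 kPa, so the clay remains overconsolidated and only the recompression index applies:
S_c = C_r·H/(1+e₀)·log₁₀(σ'_f/σ'_0) = 0.046×3.2/1.85×log₁₀(103.1/64.7)
    = 0.079566 × 0.20235 = 0.0161 m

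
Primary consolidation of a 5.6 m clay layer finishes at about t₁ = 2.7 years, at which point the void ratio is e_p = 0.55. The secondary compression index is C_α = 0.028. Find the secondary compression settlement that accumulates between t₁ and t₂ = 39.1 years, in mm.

S_s ≈ 117 mm

Secondary compression: S_s = C_α·H/(1+e_p)·log₁₀(t₂/t₁)
S_s = 0.028×5.6/(1+0.55)×log₁₀(39.1/2.7)
    = 0.1012 × 1.161 = 0.1174 m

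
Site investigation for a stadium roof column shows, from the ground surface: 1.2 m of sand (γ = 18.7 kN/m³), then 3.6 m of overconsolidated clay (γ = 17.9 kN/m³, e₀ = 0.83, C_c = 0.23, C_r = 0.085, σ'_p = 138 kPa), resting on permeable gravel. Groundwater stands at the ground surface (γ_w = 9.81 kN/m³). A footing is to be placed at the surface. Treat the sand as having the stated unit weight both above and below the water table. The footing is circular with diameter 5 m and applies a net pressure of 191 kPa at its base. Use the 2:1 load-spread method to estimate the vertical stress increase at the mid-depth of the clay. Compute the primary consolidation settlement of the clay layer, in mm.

Mid-depth of clay below the ground surface: z = 1.2 + 3.6/2 = 3 m.
Total vertical stress at mid-clay: σ_v = 18.7×1.2 + 17.9×1.8 = 54.66 kPa.
Pore pressure: u = 9.81×(3 − 0) = 29.43 kPa.
Initial effective stress: σ'_0 = σ_v − u = 54.66 − 29.43 = 25.23 kPa.
Stress increase at mid-clay by the 2:1 spreading method:
Δσ ≈ qD²/(D+z)² = 191×5²/(5+3)² = 74.609 kPa
Final effective stress: σ'_f = 25.23 + 74.609 = 99.839 kPa.
σ'_f = 99.839 ≤ σ'_p = 138 kPa, so the clay remains overconsolidated and only the recompression index applies:
S_c = C_r·H/(1+e₀)·log₁₀(σ'_f/σ'_0) = 0.085×3.6/1.83×log₁₀(99.839/25.23)
    = 0.16721 × 0.59738 = 0.09989 m

S_c ≈ 99.9 mm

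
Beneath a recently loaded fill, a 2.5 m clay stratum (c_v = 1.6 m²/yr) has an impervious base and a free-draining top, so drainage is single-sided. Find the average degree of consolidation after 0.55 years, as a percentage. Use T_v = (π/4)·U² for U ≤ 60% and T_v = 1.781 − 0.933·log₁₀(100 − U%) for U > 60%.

Drainage path length: H_d = H = 2.5 m (single drainage).
T_v = c_v·t/H_d² = 1.6×0.55/2.5² = 0.1408.
T_v = 0.1408 corresponds to the U ≤ 60% branch:
U = √(4T_v/π) = 0.4234

U ≈ 42.3 %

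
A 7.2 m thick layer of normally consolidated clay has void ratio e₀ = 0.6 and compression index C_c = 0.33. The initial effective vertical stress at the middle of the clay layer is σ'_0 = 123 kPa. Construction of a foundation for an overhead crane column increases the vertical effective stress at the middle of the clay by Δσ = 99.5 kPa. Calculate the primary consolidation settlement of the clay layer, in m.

Final effective stress: σ'_f = σ'_0 + Δσ = 123 + 99.5 = 222.5 kPa.
Normally consolidated clay, so the full stress increment lies on the virgin compression line:
S_c = C_c·H/(1+e₀)·log₁₀(σ'_f/σ'_0) = 0.33×7.2/(1+0.6)×log₁₀(222.5/123)
    = 1.485 × 0.25742 = 0.3823 m

S_c ≈ 0.382 m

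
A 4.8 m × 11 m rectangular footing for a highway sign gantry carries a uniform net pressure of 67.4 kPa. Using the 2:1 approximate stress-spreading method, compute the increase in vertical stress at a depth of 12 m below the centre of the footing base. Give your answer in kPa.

By the 2:1 method the load spreads at 1 horizontal : 2 vertical, so at depth z the loaded area has grown by z in each plan dimension:
Δσ = qBL/((B+z)(L+z)) = 67.4×4.8×11/((4.8+12)(11+12)) = 9.2099 kPa

Δσ_z ≈ 9.21 kPa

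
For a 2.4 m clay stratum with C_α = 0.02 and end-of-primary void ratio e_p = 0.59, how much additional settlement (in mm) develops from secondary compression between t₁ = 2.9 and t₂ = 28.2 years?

S_s ≈ 29.8 mm

Secondary compression: S_s = C_α·H/(1+e_p)·log₁₀(t₂/t₁)
S_s = 0.02×2.4/(1+0.59)×log₁₀(28.2/2.9)
    = 0.03019 × 0.9879 = 0.02982 m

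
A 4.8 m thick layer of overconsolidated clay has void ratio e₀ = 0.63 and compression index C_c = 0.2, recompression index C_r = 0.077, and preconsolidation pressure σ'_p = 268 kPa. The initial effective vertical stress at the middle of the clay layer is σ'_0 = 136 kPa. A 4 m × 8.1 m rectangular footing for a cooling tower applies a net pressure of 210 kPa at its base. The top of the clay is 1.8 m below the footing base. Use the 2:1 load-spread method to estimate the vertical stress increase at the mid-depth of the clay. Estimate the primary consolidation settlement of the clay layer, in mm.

Mid-depth of clay below the footing base: z = 1.8 + 4.8/2 = 4.2 m.
Stress increase at mid-clay by the 2:1 spreading method:
Δσ = qBL/((B+z)(L+z)) = 210×4×8.1/((4+4.2)(8.1+4.2)) = 67.46 kPa
Final effective stress: σ'_f = 136 + 67.46 = 203.46 kPa.
σ'_f = 203.46 ≤ σ'_p = 268 kPa, so the clay remains overconsolidated and only the recompression index applies:
S_c = C_r·H/(1+e₀)·log₁₀(σ'_f/σ'_0) = 0.077×4.8/1.63×log₁₀(203.46/136)
    = 0.22675 × 0.17494 = 0.03967 m

S_c ≈ 39.7 mm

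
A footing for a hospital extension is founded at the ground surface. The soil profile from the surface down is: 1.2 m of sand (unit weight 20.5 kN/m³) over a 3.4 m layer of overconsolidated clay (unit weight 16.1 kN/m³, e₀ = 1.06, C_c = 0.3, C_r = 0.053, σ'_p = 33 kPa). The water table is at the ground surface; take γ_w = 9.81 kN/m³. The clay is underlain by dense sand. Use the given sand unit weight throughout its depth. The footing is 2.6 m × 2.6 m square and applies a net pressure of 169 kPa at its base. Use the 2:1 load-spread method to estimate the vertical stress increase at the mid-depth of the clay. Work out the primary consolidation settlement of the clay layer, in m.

Mid-depth of clay below the ground surface: z = 1.2 + 3.4/2 = 2.9 m.
Total vertical stress at mid-clay: σ_v = 20.5×1.2 + 16.1×1.7 = 51.97 kPa.
Pore pressure: u = 9.81×(2.9 − 0) = 28.449 kPa.
Initial effective stress: σ'_0 = σ_v − u = 51.97 − 28.449 = 23.521 kPa.
Stress increase at mid-clay by the 2:1 spreading method:
Δσ = qBL/((B+z)(L+z)) = 169×2.6×2.6/((2.6+2.9)(2.6+2.9)) = 37.767 kPa
Final effective stress: σ'_f = 23.521 + 37.767 = 61.288 kPa.
σ'_f = 61.288 > σ'_p = 33 kPa, so the stress path crosses the preconsolidation pressure — recompression up to σ'_p, then virgin compression beyond:
S_c = H/(1+e₀)·[C_r·log₁₀(σ'_p/σ'_0) + C_c·log₁₀(σ'_f/σ'_p)]
    = 3.4/2.06 × [0.053×log₁₀(33/23.521) + 0.3×log₁₀(61.288/33)]
    = 1.6505 × [0.0077941 + 0.080658] = 0.146 m

S_c ≈ 0.146 m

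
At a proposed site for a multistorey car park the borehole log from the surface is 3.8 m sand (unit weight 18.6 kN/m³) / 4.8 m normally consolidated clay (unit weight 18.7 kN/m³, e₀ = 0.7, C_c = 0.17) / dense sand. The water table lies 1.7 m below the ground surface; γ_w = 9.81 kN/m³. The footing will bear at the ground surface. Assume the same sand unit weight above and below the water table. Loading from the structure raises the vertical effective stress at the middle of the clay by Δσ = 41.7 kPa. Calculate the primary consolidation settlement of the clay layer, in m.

S_c ≈ 0.0959 m

Mid-depth of clay below the ground surface: z = 3.8 + 4.8/2 = 6.2 m.
Total vertical stress at mid-clay: σ_v = 18.6×3.8 + 18.7×2.4 = 115.56 kPa.
Pore pressure: u = 9.81×(6.2 − 1.7) = 44.145 kPa.
Initial effective stress: σ'_0 = σ_v − u = 115.56 − 44.145 = 71.415 kPa.
Final effective stress: σ'_f = σ'_0 + Δσ = 71.415 + 41.7 = 113.12 kPa.
Normally consolidated clay, so the full stress increment lies on the virgin compression line:
S_c = C_c·H/(1+e₀)·log₁₀(σ'_f/σ'_0) = 0.17×4.8/(1+0.7)×log₁₀(113.12/71.415)
    = 0.48 × 0.19975 = 0.09588 m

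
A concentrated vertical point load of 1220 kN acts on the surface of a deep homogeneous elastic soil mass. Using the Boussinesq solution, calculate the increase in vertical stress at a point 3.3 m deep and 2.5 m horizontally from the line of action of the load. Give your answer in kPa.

Boussinesq vertical stress below a point load on an elastic half-space:
Δσ_z = 3P/(2πz²) · [1 + (r/z)²]^(−5/2)
r/z = 2.5/3.3 = 0.75758; [1+(r/z)²]^(−5/2) = 0.32177.
Δσ_z = 3×1220/(2π×3.3²) × 0.32177 = 53.49 × 0.32177 = 17.21 kPa

Δσ_z ≈ 17.2 kPa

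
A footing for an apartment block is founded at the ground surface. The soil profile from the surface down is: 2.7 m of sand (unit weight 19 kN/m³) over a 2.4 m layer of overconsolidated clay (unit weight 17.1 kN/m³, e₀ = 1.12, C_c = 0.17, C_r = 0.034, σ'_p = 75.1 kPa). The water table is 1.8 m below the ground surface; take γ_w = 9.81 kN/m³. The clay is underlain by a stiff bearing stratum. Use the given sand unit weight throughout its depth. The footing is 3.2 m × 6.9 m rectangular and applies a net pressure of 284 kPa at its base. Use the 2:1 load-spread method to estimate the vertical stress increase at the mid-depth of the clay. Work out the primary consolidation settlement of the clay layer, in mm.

S_c ≈ 54.2 mm

Mid-depth of clay below the ground surface: z = 2.7 + 2.4/2 = 3.9 m.
Total vertical stress at mid-clay: σ_v = 19×2.7 + 17.1×1.2 = 71.82 kPa.
Pore pressure: u = 9.81×(3.9 − 1.8) = 20.601 kPa.
Initial effective stress: σ'_0 = σ_v − u = 71.82 − 20.601 = 51.219 kPa.
Stress increase at mid-clay by the 2:1 spreading method:
Δσ = qBL/((B+z)(L+z)) = 284×3.2×6.9/((3.2+3.9)(6.9+3.9)) = 81.778 kPa
Final effective stress: σ'_f = 51.219 + 81.778 = 133 kPa.
σ'_f = 133 > σ'_p = 75.1 kPa, so the stress path crosses the preconsolidation pressure — recompression up to σ'_p, then virgin compression beyond:
S_c = H/(1+e₀)·[C_r·log₁₀(σ'_p/σ'_0) + C_c·log₁₀(σ'_f/σ'_p)]
    = 2.4/2.12 × [0.034×log₁₀(75.1/51.219) + 0.17×log₁₀(133/75.1)]
    = 1.1321 × [0.0056511 + 0.042196] = 0.05417 m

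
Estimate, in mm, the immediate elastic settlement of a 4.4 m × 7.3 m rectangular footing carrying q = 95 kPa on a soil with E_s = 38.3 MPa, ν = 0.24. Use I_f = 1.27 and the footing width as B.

S_e ≈ 13.1 mm

Immediate (elastic) settlement: S_e = q·B·(1−ν²)/E_s · I_f.
E_s = 38.3 MPa = 38300 kPa.
S_e = 95 × 4.4 × (1 − 0.24²) / 38300 × 1.27
    = 95 × 4.4 × 0.9424 / 38300 × 1.27
    = 0.01306 m = 13.06 mm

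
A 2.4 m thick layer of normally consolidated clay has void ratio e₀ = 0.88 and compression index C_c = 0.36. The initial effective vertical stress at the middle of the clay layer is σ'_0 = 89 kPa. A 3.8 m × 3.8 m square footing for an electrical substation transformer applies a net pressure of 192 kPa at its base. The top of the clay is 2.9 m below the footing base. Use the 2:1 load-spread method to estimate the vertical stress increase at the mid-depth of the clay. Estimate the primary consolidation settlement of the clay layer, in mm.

Mid-depth of clay below the footing base: z = 2.9 + 2.4/2 = 4.1 m.
Stress increase at mid-clay by the 2:1 spreading method:
Δσ = qBL/((B+z)(L+z)) = 192×3.8×3.8/((3.8+4.1)(3.8+4.1)) = 44.424 kPa
Final effective stress: σ'_f = σ'_0 + Δσ = 89 + 44.424 = 133.42 kPa.
Normally consolidated clay, so the full stress increment lies on the virgin compression line:
S_c = C_c·H/(1+e₀)·log₁₀(σ'_f/σ'_0) = 0.36×2.4/(1+0.88)×log₁₀(133.42/89)
    = 0.45957 × 0.17583 = 0.08081 m

S_c ≈ 80.8 mm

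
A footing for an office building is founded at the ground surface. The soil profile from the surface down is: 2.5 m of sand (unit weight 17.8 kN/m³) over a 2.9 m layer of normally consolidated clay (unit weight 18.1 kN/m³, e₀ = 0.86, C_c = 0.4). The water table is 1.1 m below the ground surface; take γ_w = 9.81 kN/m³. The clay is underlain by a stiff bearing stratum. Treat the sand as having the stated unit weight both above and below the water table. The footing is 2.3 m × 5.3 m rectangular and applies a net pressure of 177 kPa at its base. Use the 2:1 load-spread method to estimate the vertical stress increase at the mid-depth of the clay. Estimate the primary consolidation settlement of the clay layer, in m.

Mid-depth of clay below the ground surface: z = 2.5 + 2.9/2 = 3.95 m.
Total vertical stress at mid-clay: σ_v = 17.8×2.5 + 18.1×1.45 = 70.745 kPa.
Pore pressure: u = 9.81×(3.95 − 1.1) = 27.959 kPa.
Initial effective stress: σ'_0 = σ_v − u = 70.745 − 27.959 = 42.786 kPa.
Stress increase at mid-clay by the 2:1 spreading method:
Δσ = qBL/((B+z)(L+z)) = 177×2.3×5.3/((2.3+3.95)(5.3+3.95)) = 37.321 kPa
Final effective stress: σ'_f = σ'_0 + Δσ = 42.786 + 37.321 = 80.107 kPa.
Normally consolidated clay, so the full stress increment lies on the virgin compression line:
S_c = C_c·H/(1+e₀)·log₁₀(σ'_f/σ'_0) = 0.4×2.9/(1+0.86)×log₁₀(80.107/42.786)
    = 0.62366 × 0.27237 = 0.1699 m

S_c ≈ 0.17 m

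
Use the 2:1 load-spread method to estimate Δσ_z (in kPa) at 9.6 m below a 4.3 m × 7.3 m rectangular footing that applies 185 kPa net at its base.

Δσ_z ≈ 24.7 kPa

By the 2:1 method the load spreads at 1 horizontal : 2 vertical, so at depth z the loaded area has grown by z in each plan dimension:
Δσ = qBL/((B+z)(L+z)) = 185×4.3×7.3/((4.3+9.6)(7.3+9.6)) = 24.721 kPa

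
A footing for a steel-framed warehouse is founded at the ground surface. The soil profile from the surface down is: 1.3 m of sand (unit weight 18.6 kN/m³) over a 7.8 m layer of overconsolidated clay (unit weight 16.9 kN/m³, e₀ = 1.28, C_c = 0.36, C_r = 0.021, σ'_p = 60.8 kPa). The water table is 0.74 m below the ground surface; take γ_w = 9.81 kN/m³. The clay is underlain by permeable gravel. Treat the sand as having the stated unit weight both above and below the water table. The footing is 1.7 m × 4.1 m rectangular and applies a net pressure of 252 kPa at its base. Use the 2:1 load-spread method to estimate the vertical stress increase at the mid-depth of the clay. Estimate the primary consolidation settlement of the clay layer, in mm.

Mid-depth of clay below the ground surface: z = 1.3 + 7.8/2 = 5.2 m.
Total vertical stress at mid-clay: σ_v = 18.6×1.3 + 16.9×3.9 = 90.09 kPa.
Pore pressure: u = 9.81×(5.2 − 0.74) = 43.753 kPa.
Initial effective stress: σ'_0 = σ_v − u = 90.09 − 43.753 = 46.337 kPa.
Stress increase at mid-clay by the 2:1 spreading method:
Δσ = qBL/((B+z)(L+z)) = 252×1.7×4.1/((1.7+5.2)(4.1+5.2)) = 27.372 kPa
Final effective stress: σ'_f = 46.337 + 27.372 = 73.709 kPa.
σ'_f = 73.709 > σ'_p = 60.8 kPa, so the stress path crosses the preconsolidation pressure — recompression up to σ'_p, then virgin compression beyond:
S_c = H/(1+e₀)·[C_r·log₁₀(σ'_p/σ'_0) + C_c·log₁₀(σ'_f/σ'_p)]
    = 7.8/2.28 × [0.021×log₁₀(60.8/46.337) + 0.36×log₁₀(73.709/60.8)]
    = 3.4211 × [0.0024775 + 0.030102] = 0.1115 m

S_c ≈ 111 mm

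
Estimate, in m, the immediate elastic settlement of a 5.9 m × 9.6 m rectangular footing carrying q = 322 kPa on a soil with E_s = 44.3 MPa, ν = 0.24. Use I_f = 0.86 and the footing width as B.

S_e ≈ 0.0348 m

Immediate (elastic) settlement: S_e = q·B·(1−ν²)/E_s · I_f.
E_s = 44.3 MPa = 44300 kPa.
S_e = 322 × 5.9 × (1 − 0.24²) / 44300 × 0.86
    = 322 × 5.9 × 0.9424 / 44300 × 0.86
    = 0.03476 m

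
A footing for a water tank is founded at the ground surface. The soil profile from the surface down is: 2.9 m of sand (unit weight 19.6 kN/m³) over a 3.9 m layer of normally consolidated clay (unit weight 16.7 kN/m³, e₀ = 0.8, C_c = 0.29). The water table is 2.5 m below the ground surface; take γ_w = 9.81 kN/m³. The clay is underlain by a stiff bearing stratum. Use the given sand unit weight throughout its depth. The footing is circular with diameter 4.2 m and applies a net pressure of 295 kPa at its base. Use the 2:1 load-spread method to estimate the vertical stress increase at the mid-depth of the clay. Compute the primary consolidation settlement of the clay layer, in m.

S_c ≈ 0.183 m

Mid-depth of clay below the ground surface: z = 2.9 + 3.9/2 = 4.85 m.
Total vertical stress at mid-clay: σ_v = 19.6×2.9 + 16.7×1.95 = 89.405 kPa.
Pore pressure: u = 9.81×(4.85 − 2.5) = 23.054 kPa.
Initial effective stress: σ'_0 = σ_v − u = 89.405 − 23.054 = 66.351 kPa.
Stress increase at mid-clay by the 2:1 spreading method:
Δσ ≈ qD²/(D+z)² = 295×4.2²/(4.2+4.85)² = 63.537 kPa
Final effective stress: σ'_f = σ'_0 + Δσ = 66.351 + 63.537 = 129.89 kPa.
Normally consolidated clay, so the full stress increment lies on the virgin compression line:
S_c = C_c·H/(1+e₀)·log₁₀(σ'_f/σ'_0) = 0.29×3.9/(1+0.8)×log₁₀(129.89/66.351)
    = 0.62833 × 0.29173 = 0.1833 m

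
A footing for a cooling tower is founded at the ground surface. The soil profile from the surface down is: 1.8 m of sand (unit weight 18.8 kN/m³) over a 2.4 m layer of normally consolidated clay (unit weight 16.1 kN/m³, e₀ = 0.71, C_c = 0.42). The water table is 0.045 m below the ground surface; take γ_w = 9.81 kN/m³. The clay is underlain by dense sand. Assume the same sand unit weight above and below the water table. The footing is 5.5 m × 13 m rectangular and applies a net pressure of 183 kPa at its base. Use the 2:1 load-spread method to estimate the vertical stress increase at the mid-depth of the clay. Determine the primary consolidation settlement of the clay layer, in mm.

Mid-depth of clay below the ground surface: z = 1.8 + 2.4/2 = 3 m.
Total vertical stress at mid-clay: σ_v = 18.8×1.8 + 16.1×1.2 = 53.16 kPa.
Pore pressure: u = 9.81×(3 − 0.045) = 28.989 kPa.
Initial effective stress: σ'_0 = σ_v − u = 53.16 − 28.989 = 24.171 kPa.
Stress increase at mid-clay by the 2:1 spreading method:
Δσ = qBL/((B+z)(L+z)) = 183×5.5×13/((5.5+3)(13+3)) = 96.21 kPa
Final effective stress: σ'_f = σ'_0 + Δσ = 24.171 + 96.21 = 120.38 kPa.
Normally consolidated clay, so the full stress increment lies on the virgin compression line:
S_c = C_c·H/(1+e₀)·log₁₀(σ'_f/σ'_0) = 0.42×2.4/(1+0.71)×log₁₀(120.38/24.171)
    = 0.58947 × 0.69726 = 0.411 m

S_c ≈ 411 mm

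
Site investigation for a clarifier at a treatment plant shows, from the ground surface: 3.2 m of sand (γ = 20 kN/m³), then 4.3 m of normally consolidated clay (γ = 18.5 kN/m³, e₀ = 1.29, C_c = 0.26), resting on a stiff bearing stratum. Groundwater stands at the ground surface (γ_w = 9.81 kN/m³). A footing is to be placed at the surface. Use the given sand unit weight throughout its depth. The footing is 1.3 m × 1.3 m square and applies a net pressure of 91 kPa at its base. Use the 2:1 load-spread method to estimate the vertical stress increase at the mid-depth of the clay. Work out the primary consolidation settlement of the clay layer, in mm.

Mid-depth of clay below the ground surface: z = 3.2 + 4.3/2 = 5.35 m.
Total vertical stress at mid-clay: σ_v = 20×3.2 + 18.5×2.15 = 103.78 kPa.
Pore pressure: u = 9.81×(5.35 − 0) = 52.483 kPa.
Initial effective stress: σ'_0 = σ_v − u = 103.78 − 52.483 = 51.297 kPa.
Stress increase at mid-clay by the 2:1 spreading method:
Δσ = qBL/((B+z)(L+z)) = 91×1.3×1.3/((1.3+5.35)(1.3+5.35)) = 3.4776 kPa
Final effective stress: σ'_f = σ'_0 + Δσ = 51.297 + 3.4776 = 54.775 kPa.
Normally consolidated clay, so the full stress increment lies on the virgin compression line:
S_c = C_c·H/(1+e₀)·log₁₀(σ'_f/σ'_0) = 0.26×4.3/(1+1.29)×log₁₀(54.775/51.297)
    = 0.48821 × 0.02849 = 0.01391 m

S_c ≈ 13.9 mm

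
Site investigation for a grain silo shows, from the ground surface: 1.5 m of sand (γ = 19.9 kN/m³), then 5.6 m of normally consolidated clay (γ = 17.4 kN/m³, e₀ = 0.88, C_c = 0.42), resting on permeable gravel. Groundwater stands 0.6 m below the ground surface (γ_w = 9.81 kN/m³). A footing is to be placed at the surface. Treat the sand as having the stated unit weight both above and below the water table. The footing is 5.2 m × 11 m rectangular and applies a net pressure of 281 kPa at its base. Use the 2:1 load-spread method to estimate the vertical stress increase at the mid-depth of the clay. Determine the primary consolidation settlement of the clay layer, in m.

S_c ≈ 0.698 m

Mid-depth of clay below the ground surface: z = 1.5 + 5.6/2 = 4.3 m.
Total vertical stress at mid-clay: σ_v = 19.9×1.5 + 17.4×2.8 = 78.57 kPa.
Pore pressure: u = 9.81×(4.3 − 0.6) = 36.297 kPa.
Initial effective stress: σ'_0 = σ_v − u = 78.57 − 36.297 = 42.273 kPa.
Stress increase at mid-clay by the 2:1 spreading method:
Δσ = qBL/((B+z)(L+z)) = 281×5.2×11/((5.2+4.3)(11+4.3)) = 110.58 kPa
Final effective stress: σ'_f = σ'_0 + Δσ = 42.273 + 110.58 = 152.85 kPa.
Normally consolidated clay, so the full stress increment lies on the virgin compression line:
S_c = C_c·H/(1+e₀)·log₁₀(σ'_f/σ'_0) = 0.42×5.6/(1+0.88)×log₁₀(152.85/42.273)
    = 1.2511 × 0.5582 = 0.6984 m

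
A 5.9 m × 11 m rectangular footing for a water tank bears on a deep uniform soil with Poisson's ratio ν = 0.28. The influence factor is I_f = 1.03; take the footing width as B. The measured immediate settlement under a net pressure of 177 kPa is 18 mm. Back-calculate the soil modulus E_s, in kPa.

S_e = q·B·(1−ν²)/E_s · I_f  ⇒  E_s = q·B·(1−ν²)·I_f / S_e.
E_s = 177 × 5.9 × 0.9216 × 1.03 / 0.018 = 55070 kPa

E_s ≈ 55100 kPa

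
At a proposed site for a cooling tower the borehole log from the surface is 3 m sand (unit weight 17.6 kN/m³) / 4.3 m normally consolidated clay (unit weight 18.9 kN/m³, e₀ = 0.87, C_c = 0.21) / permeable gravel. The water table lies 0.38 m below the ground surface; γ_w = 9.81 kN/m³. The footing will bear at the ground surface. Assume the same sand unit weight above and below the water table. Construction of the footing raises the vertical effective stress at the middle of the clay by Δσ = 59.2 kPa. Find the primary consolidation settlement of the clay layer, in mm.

Mid-depth of clay below the ground surface: z = 3 + 4.3/2 = 5.15 m.
Total vertical stress at mid-clay: σ_v = 17.6×3 + 18.9×2.15 = 93.435 kPa.
Pore pressure: u = 9.81×(5.15 − 0.38) = 46.794 kPa.
Initial effective stress: σ'_0 = σ_v − u = 93.435 − 46.794 = 46.641 kPa.
Final effective stress: σ'_f = σ'_0 + Δσ = 46.641 + 59.2 = 105.84 kPa.
Normally consolidated clay, so the full stress increment lies on the virgin compression line:
S_c = C_c·H/(1+e₀)·log₁₀(σ'_f/σ'_0) = 0.21×4.3/(1+0.87)×log₁₀(105.84/46.641)
    = 0.48289 × 0.35588 = 0.1719 m

S_c ≈ 172 mm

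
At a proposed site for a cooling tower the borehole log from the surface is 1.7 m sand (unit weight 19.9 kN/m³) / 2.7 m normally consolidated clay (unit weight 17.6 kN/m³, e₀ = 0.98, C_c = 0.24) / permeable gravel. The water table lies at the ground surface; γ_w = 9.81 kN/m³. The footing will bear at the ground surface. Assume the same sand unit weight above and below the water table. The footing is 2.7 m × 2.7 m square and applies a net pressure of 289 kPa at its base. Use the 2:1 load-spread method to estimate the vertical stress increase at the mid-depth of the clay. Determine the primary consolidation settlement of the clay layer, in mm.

Mid-depth of clay below the ground surface: z = 1.7 + 2.7/2 = 3.05 m.
Total vertical stress at mid-clay: σ_v = 19.9×1.7 + 17.6×1.35 = 57.59 kPa.
Pore pressure: u = 9.81×(3.05 − 0) = 29.921 kPa.
Initial effective stress: σ'_0 = σ_v − u = 57.59 − 29.921 = 27.669 kPa.
Stress increase at mid-clay by the 2:1 spreading method:
Δσ = qBL/((B+z)(L+z)) = 289×2.7×2.7/((2.7+3.05)(2.7+3.05)) = 63.722 kPa
Final effective stress: σ'_f = σ'_0 + Δσ = 27.669 + 63.722 = 91.391 kPa.
Normally consolidated clay, so the full stress increment lies on the virgin compression line:
S_c = C_c·H/(1+e₀)·log₁₀(σ'_f/σ'_0) = 0.24×2.7/(1+0.98)×log₁₀(91.391/27.669)
    = 0.32727 × 0.51891 = 0.1698 m

S_c ≈ 170 mm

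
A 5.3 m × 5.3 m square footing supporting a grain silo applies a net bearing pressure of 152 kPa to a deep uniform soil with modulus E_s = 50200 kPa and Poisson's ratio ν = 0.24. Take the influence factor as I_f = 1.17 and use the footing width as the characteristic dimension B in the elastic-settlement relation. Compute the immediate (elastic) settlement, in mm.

Immediate (elastic) settlement: S_e = q·B·(1−ν²)/E_s · I_f.
S_e = 152 × 5.3 × (1 − 0.24²) / 50200 × 1.17
    = 152 × 5.3 × 0.9424 / 50200 × 1.17
    = 0.01769 m = 17.69 mm

S_e ≈ 17.7 mm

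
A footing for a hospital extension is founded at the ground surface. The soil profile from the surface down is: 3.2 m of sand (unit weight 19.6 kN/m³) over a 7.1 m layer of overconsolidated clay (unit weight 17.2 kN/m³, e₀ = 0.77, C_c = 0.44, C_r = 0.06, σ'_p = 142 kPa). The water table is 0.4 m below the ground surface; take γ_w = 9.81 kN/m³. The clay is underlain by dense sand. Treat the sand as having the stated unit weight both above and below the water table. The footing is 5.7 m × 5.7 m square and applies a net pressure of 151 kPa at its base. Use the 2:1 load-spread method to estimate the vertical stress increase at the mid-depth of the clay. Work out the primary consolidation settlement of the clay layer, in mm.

Mid-depth of clay below the ground surface: z = 3.2 + 7.1/2 = 6.75 m.
Total vertical stress at mid-clay: σ_v = 19.6×3.2 + 17.2×3.55 = 123.78 kPa.
Pore pressure: u = 9.81×(6.75 − 0.4) = 62.294 kPa.
Initial effective stress: σ'_0 = σ_v − u = 123.78 − 62.294 = 61.486 kPa.
Stress increase at mid-clay by the 2:1 spreading method:
Δσ = qBL/((B+z)(L+z)) = 151×5.7×5.7/((5.7+6.75)(5.7+6.75)) = 31.651 kPa
Final effective stress: σ'_f = 61.486 + 31.651 = 93.137 kPa.
σ'_f = 93.137 ≤ σ'_p = 142 kPa, so the clay remains overconsolidated and only the recompression index applies:
S_c = C_r·H/(1+e₀)·log₁₀(σ'_f/σ'_0) = 0.06×7.1/1.77×log₁₀(93.137/61.486)
    = 0.24068 × 0.18035 = 0.04341 m

S_c ≈ 43.4 mm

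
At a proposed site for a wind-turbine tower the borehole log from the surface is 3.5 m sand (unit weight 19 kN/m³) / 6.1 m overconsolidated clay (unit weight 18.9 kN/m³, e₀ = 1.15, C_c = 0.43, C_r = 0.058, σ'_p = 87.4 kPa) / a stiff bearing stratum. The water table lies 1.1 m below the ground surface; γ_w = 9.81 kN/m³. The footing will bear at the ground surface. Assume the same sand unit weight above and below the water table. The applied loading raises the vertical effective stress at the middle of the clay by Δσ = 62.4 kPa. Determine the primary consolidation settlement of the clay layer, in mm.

S_c ≈ 238 mm

Mid-depth of clay below the ground surface: z = 3.5 + 6.1/2 = 6.55 m.
Total vertical stress at mid-clay: σ_v = 19×3.5 + 18.9×3.05 = 124.14 kPa.
Pore pressure: u = 9.81×(6.55 − 1.1) = 53.465 kPa.
Initial effective stress: σ'_0 = σ_v − u = 124.14 − 53.465 = 70.675 kPa.
Final effective stress: σ'_f = 70.675 + 62.4 = 133.07 kPa.
σ'_f = 133.07 > σ'_p = 87.4 kPa, so the stress path crosses the preconsolidation pressure — recompression up to σ'_p, then virgin compression beyond:
S_c = H/(1+e₀)·[C_r·log₁₀(σ'_p/σ'_0) + C_c·log₁₀(σ'_f/σ'_p)]
    = 6.1/2.15 × [0.058×log₁₀(87.4/70.675) + 0.43×log₁₀(133.07/87.4)]
    = 2.8372 × [0.0053502 + 0.078505] = 0.2379 m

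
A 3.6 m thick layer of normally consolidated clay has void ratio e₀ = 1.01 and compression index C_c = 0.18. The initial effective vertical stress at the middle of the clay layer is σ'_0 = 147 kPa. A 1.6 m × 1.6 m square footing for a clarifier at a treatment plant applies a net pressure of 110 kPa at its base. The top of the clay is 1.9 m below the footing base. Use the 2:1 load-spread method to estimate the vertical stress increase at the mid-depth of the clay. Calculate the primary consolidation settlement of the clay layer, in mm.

S_c ≈ 9.24 mm

Mid-depth of clay below the footing base: z = 1.9 + 3.6/2 = 3.7 m.
Stress increase at mid-clay by the 2:1 spreading method:
Δσ = qBL/((B+z)(L+z)) = 110×1.6×1.6/((1.6+3.7)(1.6+3.7)) = 10.025 kPa
Final effective stress: σ'_f = σ'_0 + Δσ = 147 + 10.025 = 157.03 kPa.
Normally consolidated clay, so the full stress increment lies on the virgin compression line:
S_c = C_c·H/(1+e₀)·log₁₀(σ'_f/σ'_0) = 0.18×3.6/(1+1.01)×log₁₀(157.03/147)
    = 0.32239 × 0.028665 = 0.009241 m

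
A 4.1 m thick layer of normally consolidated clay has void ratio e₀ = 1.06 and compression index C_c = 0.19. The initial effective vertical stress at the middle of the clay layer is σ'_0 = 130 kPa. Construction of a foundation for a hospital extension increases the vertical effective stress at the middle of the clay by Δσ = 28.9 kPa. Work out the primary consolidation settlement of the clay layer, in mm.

S_c ≈ 33 mm

Final effective stress: σ'_f = σ'_0 + Δσ = 130 + 28.9 = 158.9 kPa.
Normally consolidated clay, so the full stress increment lies on the virgin compression line:
S_c = C_c·H/(1+e₀)·log₁₀(σ'_f/σ'_0) = 0.19×4.1/(1+1.06)×log₁₀(158.9/130)
    = 0.37816 × 0.087181 = 0.03297 m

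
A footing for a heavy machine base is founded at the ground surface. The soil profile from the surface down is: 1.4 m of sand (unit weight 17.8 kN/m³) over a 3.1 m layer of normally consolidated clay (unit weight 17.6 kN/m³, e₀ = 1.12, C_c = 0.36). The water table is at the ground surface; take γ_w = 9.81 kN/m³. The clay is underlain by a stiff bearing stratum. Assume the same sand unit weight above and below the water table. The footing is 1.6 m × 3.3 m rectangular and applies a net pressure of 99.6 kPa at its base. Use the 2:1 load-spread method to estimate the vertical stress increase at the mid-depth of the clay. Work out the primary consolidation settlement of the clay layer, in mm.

S_c ≈ 134 mm

Mid-depth of clay below the ground surface: z = 1.4 + 3.1/2 = 2.95 m.
Total vertical stress at mid-clay: σ_v = 17.8×1.4 + 17.6×1.55 = 52.2 kPa.
Pore pressure: u = 9.81×(2.95 − 0) = 28.94 kPa.
Initial effective stress: σ'_0 = σ_v − u = 52.2 − 28.94 = 23.26 kPa.
Stress increase at mid-clay by the 2:1 spreading method:
Δσ = qBL/((B+z)(L+z)) = 99.6×1.6×3.3/((1.6+2.95)(3.3+2.95)) = 18.493 kPa
Final effective stress: σ'_f = σ'_0 + Δσ = 23.26 + 18.493 = 41.753 kPa.
Normally consolidated clay, so the full stress increment lies on the virgin compression line:
S_c = C_c·H/(1+e₀)·log₁₀(σ'_f/σ'_0) = 0.36×3.1/(1+1.12)×log₁₀(41.753/23.26)
    = 0.52642 × 0.25408 = 0.1338 m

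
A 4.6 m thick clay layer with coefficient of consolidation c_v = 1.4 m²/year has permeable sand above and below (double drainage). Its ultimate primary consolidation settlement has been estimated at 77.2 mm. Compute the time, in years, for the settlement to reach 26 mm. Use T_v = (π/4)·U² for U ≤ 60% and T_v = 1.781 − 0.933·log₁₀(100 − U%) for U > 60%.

Drainage path length: H_d = H/2 = 2.3 m (double drainage).
U = S(t)/S_ult = 26/77.2 = 0.3368.
U ≤ 60%: T_v = (π/4)·U² = (π/4)×0.33679² = 0.089084.
t = T_v·H_d²/c_v = 0.089084×2.3²/1.4 = 0.3366 years.

t ≈ 0.337 years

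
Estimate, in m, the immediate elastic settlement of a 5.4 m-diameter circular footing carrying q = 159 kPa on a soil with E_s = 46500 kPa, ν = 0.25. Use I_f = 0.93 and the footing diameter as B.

Immediate (elastic) settlement: S_e = q·B·(1−ν²)/E_s · I_f.
S_e = 159 × 5.4 × (1 − 0.25²) / 46500 × 0.93
    = 159 × 5.4 × 0.9375 / 46500 × 0.93
    = 0.0161 m

S_e ≈ 0.0161 m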